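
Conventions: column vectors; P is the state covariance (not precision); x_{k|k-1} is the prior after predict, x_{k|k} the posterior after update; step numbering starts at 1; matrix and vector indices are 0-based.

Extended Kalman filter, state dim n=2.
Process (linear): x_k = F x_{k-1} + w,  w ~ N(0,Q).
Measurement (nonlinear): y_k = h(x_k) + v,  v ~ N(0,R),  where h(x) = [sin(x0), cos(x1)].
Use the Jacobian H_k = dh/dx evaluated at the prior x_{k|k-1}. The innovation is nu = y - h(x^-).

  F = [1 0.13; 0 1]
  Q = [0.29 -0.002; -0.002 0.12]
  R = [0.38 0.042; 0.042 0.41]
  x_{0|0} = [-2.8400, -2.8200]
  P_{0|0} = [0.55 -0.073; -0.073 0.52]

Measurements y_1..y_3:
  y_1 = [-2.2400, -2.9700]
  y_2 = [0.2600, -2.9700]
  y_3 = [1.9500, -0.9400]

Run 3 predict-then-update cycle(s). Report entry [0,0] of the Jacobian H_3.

H_jac[0,0] = -0.9997

step 1: x^-=[-3.2066, -2.8200]  P^-=[0.8298 -0.0074; -0.0074 0.6400]  H_jac=[-0.9979 0.0000; 0.0000 0.3161]  S=[1.2063 0.0443; 0.0443 0.4739]  K=[-0.6886 0.0595; -0.0096 0.4277]  nu=[-2.3050, -2.0213]  x^+=[-1.7396, -3.6624]  P^+=[0.2597 -0.0143; -0.0143 0.5535]
step 2: x^-=[-2.2157, -3.6624]  P^-=[0.5554 0.0556; 0.0556 0.6735]  H_jac=[-0.6011 0.0000; 0.0000 -0.4976]  S=[0.5807 0.0586; 0.0586 0.5768]  K=[-0.5760 0.0106; 0.0011 -0.5812]  nu=[1.0592, -2.1026]  x^+=[-2.8480, -2.4392]  P^+=[0.3634 0.0399; 0.0399 0.4788]
step 3: x^-=[-3.1651, -2.4392]  P^-=[0.6718 0.1001; 0.1001 0.5988]  H_jac=[-0.9997 0.0000; 0.0000 0.6460]  S=[1.0515 -0.0227; -0.0227 0.6599]  K=[-0.6371 0.0761; -0.0826 0.5834]  nu=[1.9265, -0.1767]  x^+=[-4.4060, -2.7015]  P^+=[0.2390 0.0069; 0.0069 0.3648]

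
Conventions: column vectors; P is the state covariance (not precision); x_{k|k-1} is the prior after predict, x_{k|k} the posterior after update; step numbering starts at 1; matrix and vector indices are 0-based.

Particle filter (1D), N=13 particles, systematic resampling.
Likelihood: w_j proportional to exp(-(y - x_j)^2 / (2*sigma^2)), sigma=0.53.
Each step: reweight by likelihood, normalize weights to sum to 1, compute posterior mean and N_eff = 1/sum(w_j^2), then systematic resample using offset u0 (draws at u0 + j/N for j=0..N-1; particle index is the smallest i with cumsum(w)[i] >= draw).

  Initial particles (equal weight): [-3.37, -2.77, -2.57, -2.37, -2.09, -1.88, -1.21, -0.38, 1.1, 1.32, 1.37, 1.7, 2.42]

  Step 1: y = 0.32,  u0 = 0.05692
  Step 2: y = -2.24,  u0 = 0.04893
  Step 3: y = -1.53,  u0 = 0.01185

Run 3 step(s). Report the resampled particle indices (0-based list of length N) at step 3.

resampled_idx = [0, 1, 2, 3, 4, 5, 6, 7, 8, 9, 10, 11, 12]

step 1: w=[0.0000, 0.0000, 0.0000, 0.0000, 0.0000, 0.0002, 0.0139, 0.3747, 0.3035, 0.1512, 0.1260, 0.0302, 0.0003]  mean=0.5986  Neff=3.6718  idx=[7, 7, 7, 7, 7, 8, 8, 8, 8, 9, 9, 10, 11]
step 2: w=[0.2000, 0.2000, 0.2000, 0.2000, 0.2000, 0.0000, 0.0000, 0.0000, 0.0000, 0.0000, 0.0000, 0.0000, 0.0000]  mean=-0.3800  Neff=5.0000  idx=[0, 0, 1, 1, 1, 2, 2, 2, 3, 3, 4, 4, 4]
step 3: w=[0.0769, 0.0769, 0.0769, 0.0769, 0.0769, 0.0769, 0.0769, 0.0769, 0.0769, 0.0769, 0.0769, 0.0769, 0.0769]  mean=-0.3800  Neff=13.0000  idx=[0, 1, 2, 3, 4, 5, 6, 7, 8, 9, 10, 11, 12]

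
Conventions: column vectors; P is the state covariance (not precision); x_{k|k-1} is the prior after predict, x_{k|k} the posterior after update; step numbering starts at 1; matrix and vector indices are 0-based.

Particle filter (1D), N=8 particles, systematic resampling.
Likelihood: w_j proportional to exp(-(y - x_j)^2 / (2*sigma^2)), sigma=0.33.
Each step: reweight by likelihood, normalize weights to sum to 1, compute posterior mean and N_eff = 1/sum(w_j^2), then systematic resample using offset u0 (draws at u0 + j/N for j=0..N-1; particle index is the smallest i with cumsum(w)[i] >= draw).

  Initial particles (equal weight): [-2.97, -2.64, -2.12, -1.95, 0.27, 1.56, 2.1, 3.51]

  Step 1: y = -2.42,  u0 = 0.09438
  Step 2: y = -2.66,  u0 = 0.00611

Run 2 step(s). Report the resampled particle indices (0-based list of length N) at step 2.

resampled_idx = [0, 0, 1, 2, 2, 3, 3, 4]

step 1: w=[0.1202, 0.3860, 0.3189, 0.1748, 0.0000, 0.0000, 0.0000, 0.0000]  mean=-2.3932  Neff=3.3813  idx=[0, 1, 1, 1, 2, 2, 3, 3]
step 2: w=[0.1475, 0.2290, 0.2290, 0.2290, 0.0601, 0.0601, 0.0227, 0.0227]  mean=-2.5949  Neff=5.3394  idx=[0, 0, 1, 2, 2, 3, 3, 4]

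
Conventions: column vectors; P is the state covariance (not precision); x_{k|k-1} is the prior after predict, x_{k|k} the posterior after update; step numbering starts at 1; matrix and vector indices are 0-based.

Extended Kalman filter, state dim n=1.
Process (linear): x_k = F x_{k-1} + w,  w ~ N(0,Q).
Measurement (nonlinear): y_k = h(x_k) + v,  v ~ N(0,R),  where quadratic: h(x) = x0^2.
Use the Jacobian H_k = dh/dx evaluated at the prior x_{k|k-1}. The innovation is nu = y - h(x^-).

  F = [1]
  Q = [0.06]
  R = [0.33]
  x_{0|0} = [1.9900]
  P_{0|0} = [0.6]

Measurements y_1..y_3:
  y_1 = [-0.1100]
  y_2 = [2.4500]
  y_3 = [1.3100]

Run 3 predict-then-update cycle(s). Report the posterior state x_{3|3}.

step 1: x^-=[1.9900]  P^-=[0.6600]  H_jac=[3.9800]  S=[10.7847]  K=[0.2436]  nu=[-4.0701]  x^+=[0.9987]  P^+=[0.0202]
step 2: x^-=[0.9987]  P^-=[0.0802]  H_jac=[1.9973]  S=[0.6499]  K=[0.2465]  nu=[1.4527]  x^+=[1.3567]  P^+=[0.0407]
step 3: x^-=[1.3567]  P^-=[0.1007]  H_jac=[2.7133]  S=[1.0715]  K=[0.2550]  nu=[-0.5306]  x^+=[1.2214]  P^+=[0.0310]

x_post = [1.2214]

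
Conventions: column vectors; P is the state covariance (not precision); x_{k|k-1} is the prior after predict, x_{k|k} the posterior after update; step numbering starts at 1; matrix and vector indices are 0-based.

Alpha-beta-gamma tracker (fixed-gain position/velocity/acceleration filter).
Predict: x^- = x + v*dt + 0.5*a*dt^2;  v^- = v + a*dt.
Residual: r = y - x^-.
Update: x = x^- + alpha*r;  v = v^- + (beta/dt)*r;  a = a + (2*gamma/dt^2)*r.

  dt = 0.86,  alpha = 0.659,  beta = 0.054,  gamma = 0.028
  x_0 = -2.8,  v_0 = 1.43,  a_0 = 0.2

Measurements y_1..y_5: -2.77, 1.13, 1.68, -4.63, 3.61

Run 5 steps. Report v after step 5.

step 1: x_pred=-1.4962  r=-1.2738  x^+=-2.3356  v^+=1.5220  a^+=0.1036
step 2: x_pred=-0.9884  r=2.1184  x^+=0.4076  v^+=1.7441  a^+=0.2640
step 3: x_pred=2.0052  r=-0.3252  x^+=1.7909  v^+=1.9507  a^+=0.2393
step 4: x_pred=3.5570  r=-8.1870  x^+=-1.8382  v^+=1.6424  a^+=-0.3806
step 5: x_pred=-0.5665  r=4.1765  x^+=2.1858  v^+=1.5774  a^+=-0.0643

v_post = 1.5774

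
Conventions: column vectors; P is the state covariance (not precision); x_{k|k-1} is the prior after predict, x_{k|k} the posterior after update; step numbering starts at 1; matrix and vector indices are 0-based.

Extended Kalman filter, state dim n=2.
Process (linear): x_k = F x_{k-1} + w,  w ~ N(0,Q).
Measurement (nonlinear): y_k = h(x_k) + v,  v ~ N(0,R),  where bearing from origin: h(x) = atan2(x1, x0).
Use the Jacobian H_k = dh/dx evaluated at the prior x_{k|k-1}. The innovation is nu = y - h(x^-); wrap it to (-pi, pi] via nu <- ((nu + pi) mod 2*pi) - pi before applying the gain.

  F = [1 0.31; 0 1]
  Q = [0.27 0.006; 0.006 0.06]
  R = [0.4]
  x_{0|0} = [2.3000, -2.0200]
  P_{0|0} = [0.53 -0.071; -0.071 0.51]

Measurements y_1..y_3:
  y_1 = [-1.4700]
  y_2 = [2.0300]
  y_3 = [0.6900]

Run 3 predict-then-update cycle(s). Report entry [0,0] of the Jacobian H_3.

step 1: x^-=[1.6738, -2.0200]  P^-=[0.8050 0.0931; 0.0931 0.5700]  H_jac=[0.2935 0.2432]  S=[0.5164]  K=[0.5014; 0.3214]  nu=[-0.5912]  x^+=[1.3774, -2.2100]  P^+=[0.6752 0.0099; 0.0099 0.5167]
step 2: x^-=[0.6923, -2.2100]  P^-=[1.0009 0.1760; 0.1760 0.5767]  H_jac=[0.4121 0.1291]  S=[0.5983]  K=[0.7274; 0.2457]  nu=[-2.9860]  x^+=[-1.4796, -2.9435]  P^+=[0.6844 0.0691; 0.0691 0.5406]
step 3: x^-=[-2.3921, -2.9435]  P^-=[1.0492 0.2427; 0.2427 0.6006]  H_jac=[0.2046 -0.1663]  S=[0.4440]  K=[0.3926; -0.1130]  nu=[2.9432]  x^+=[-1.2366, -3.2763]  P^+=[0.9808 0.2624; 0.2624 0.5949]

H_jac[0,0] = 0.2046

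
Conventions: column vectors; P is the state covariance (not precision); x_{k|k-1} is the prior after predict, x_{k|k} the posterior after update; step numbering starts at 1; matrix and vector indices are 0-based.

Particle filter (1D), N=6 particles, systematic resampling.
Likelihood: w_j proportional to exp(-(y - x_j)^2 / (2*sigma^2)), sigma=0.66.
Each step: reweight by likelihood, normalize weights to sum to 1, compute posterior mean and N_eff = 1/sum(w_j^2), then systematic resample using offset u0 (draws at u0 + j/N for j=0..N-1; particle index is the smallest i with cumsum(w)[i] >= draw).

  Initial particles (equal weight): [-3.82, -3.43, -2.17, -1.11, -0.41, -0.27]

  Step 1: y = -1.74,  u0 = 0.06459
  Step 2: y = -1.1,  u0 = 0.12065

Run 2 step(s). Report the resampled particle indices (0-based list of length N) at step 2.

step 1: w=[0.0041, 0.0221, 0.4750, 0.3724, 0.0771, 0.0492]  mean=-1.5807  Neff=2.6792  idx=[2, 2, 2, 3, 3, 4]
step 2: w=[0.0794, 0.0794, 0.0794, 0.2954, 0.2954, 0.1711]  mean=-1.2427  Neff=4.4906  idx=[1, 3, 3, 4, 4, 5]

resampled_idx = [1, 3, 3, 4, 4, 5]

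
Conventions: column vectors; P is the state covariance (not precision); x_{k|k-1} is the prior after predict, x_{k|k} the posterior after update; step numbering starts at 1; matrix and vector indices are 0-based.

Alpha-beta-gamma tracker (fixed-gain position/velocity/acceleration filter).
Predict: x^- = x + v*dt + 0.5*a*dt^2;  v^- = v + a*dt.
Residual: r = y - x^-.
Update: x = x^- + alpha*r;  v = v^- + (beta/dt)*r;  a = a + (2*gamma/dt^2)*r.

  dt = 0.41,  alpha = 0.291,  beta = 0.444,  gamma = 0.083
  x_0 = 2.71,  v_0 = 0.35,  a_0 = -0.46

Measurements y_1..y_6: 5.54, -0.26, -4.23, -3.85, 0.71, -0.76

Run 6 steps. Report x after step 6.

x_post = -6.7777

step 1: x_pred=2.8148  r=2.7252  x^+=3.6079  v^+=3.1126  a^+=2.2311
step 2: x_pred=5.0715  r=-5.3315  x^+=3.5201  v^+=-1.7463  a^+=-3.0338
step 3: x_pred=2.5491  r=-6.7791  x^+=0.5764  v^+=-10.3314  a^+=-9.7282
step 4: x_pred=-4.4772  r=0.6272  x^+=-4.2947  v^+=-13.6408  a^+=-9.1088
step 5: x_pred=-10.6530  r=11.3630  x^+=-7.3464  v^+=-5.0701  a^+=2.1122
step 6: x_pred=-9.2476  r=8.4876  x^+=-6.7777  v^+=4.9873  a^+=10.4938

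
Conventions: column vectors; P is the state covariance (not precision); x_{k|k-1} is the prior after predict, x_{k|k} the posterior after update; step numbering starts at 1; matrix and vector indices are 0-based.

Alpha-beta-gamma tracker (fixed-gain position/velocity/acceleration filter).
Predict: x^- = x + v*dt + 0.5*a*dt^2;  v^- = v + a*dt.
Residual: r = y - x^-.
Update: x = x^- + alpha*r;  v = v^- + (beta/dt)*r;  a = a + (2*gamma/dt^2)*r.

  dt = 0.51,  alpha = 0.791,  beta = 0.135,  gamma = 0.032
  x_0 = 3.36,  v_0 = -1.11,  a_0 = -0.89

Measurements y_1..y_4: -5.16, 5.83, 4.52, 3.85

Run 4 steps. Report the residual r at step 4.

resid = 0.4345

step 1: x_pred=2.6782  r=-7.8382  x^+=-3.5218  v^+=-3.6387  a^+=-2.8187
step 2: x_pred=-5.7441  r=11.5741  x^+=3.4110  v^+=-2.0125  a^+=0.0293
step 3: x_pred=2.3885  r=2.1315  x^+=4.0745  v^+=-1.4333  a^+=0.5538
step 4: x_pred=3.4155  r=0.4345  x^+=3.7592  v^+=-1.0359  a^+=0.6607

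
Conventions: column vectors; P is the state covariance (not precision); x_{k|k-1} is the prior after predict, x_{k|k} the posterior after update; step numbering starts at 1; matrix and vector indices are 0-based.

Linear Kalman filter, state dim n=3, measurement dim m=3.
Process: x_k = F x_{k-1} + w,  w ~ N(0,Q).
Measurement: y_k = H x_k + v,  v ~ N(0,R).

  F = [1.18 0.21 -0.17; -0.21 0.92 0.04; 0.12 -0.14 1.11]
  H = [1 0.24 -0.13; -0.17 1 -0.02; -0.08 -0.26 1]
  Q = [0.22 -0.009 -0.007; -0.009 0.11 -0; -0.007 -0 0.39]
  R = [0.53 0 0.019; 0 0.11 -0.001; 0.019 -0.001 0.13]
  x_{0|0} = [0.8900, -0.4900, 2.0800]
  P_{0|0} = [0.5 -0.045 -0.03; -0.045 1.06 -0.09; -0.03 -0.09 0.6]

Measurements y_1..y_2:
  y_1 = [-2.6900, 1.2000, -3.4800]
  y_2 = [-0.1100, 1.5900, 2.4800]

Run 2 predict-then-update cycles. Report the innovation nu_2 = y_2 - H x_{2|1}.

step 1: x^-=[0.5937, -0.5545, 2.4842]  P^-=[0.9764 0.0318 -0.1361; 0.0318 1.0415 -0.2133; -0.1361 -0.2133 1.1787]  S=[1.6503 0.1460 -0.4821; 0.1460 1.1770 -0.4747; -0.4821 -0.4747 1.5194]  K=[0.6213 -0.1926 -0.0094; 0.1062 0.8640 -0.0166; 0.0370 0.1705 0.8845]  nu=[-2.8277, 1.9051, -6.0609]  x^+=[-1.4728, 0.8919, -2.6561]  P^+=[0.3266 0.0353 0.0461; 0.0353 0.1016 0.0282; 0.0461 0.0282 0.1265]
step 2: x^-=[-1.0990, 1.0236, -3.2498]  P^-=[0.6799 -0.0348 0.0741; -0.0348 0.1983 0.0074; 0.0741 0.0074 0.5549]  S=[1.1943 -0.1008 -0.0333; -0.1008 0.3402 -0.0582; -0.0333 -0.0582 0.6855]  K=[0.5317 -0.2814 0.0439; 0.0619 0.6173 -0.0049; 0.0341 0.1005 0.8082]  nu=[0.3209, 0.3146, 5.9080]  x^+=[-0.7577, 1.2084, 1.5677]  P^+=[0.2840 0.0181 0.0435; 0.0181 0.0714 0.0199; 0.0435 0.0199 0.1143]

innov = [0.3209, 0.3146, 5.9080]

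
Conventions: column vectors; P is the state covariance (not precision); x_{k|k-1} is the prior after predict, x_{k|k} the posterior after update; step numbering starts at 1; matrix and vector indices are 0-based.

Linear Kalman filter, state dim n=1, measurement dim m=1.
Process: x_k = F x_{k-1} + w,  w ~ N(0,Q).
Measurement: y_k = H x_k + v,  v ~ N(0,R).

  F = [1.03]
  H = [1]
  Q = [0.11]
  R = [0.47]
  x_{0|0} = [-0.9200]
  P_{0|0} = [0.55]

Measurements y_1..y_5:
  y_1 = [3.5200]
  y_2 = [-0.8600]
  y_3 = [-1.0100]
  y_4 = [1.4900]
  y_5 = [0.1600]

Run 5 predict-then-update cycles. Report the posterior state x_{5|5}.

step 1: x^-=[-0.9476]  P^-=[0.6935]  S=[1.1635]  K=[0.5960]  nu=[4.4676]  x^+=[1.7153]  P^+=[0.2801]
step 2: x^-=[1.7667]  P^-=[0.4072]  S=[0.8772]  K=[0.4642]  nu=[-2.6267]  x^+=[0.5474]  P^+=[0.2182]
step 3: x^-=[0.5638]  P^-=[0.3415]  S=[0.8115]  K=[0.4208]  nu=[-1.5738]  x^+=[-0.0984]  P^+=[0.1978]
step 4: x^-=[-0.1014]  P^-=[0.3198]  S=[0.7898]  K=[0.4049]  nu=[1.5914]  x^+=[0.5430]  P^+=[0.1903]
step 5: x^-=[0.5593]  P^-=[0.3119]  S=[0.7819]  K=[0.3989]  nu=[-0.3993]  x^+=[0.4000]  P^+=[0.1875]

x_post = [0.4000]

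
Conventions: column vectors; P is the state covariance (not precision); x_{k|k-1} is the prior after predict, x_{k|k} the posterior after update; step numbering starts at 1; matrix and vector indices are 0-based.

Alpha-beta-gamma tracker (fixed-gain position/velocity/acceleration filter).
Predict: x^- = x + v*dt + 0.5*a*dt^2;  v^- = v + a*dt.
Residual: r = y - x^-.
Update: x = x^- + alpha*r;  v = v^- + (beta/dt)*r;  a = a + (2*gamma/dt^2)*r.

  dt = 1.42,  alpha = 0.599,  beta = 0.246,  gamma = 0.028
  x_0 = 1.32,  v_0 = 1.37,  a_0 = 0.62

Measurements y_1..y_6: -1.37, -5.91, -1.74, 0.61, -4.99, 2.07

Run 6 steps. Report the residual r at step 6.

resid = 3.7338

step 1: x_pred=3.8905  r=-5.2605  x^+=0.7395  v^+=1.3391  a^+=0.4739
step 2: x_pred=3.1187  r=-9.0287  x^+=-2.2895  v^+=0.4479  a^+=0.2232
step 3: x_pred=-1.4285  r=-0.3115  x^+=-1.6151  v^+=0.7108  a^+=0.2145
step 4: x_pred=-0.3895  r=0.9995  x^+=0.2092  v^+=1.1886  a^+=0.2423
step 5: x_pred=2.1412  r=-7.1312  x^+=-2.1304  v^+=0.2972  a^+=0.0442
step 6: x_pred=-1.6638  r=3.7338  x^+=0.5727  v^+=1.0068  a^+=0.1479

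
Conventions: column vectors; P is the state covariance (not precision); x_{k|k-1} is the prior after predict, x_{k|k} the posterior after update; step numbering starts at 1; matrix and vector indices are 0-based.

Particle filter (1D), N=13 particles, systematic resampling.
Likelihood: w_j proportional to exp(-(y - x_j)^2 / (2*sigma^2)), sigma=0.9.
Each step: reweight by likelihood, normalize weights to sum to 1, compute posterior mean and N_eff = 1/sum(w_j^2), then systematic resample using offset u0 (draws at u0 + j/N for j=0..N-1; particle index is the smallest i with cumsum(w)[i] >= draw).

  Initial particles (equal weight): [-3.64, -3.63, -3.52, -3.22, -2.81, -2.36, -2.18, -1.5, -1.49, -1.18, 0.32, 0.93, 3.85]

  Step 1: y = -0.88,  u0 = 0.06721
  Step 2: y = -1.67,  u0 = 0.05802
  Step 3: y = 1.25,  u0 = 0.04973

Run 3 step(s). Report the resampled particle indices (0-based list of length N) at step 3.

resampled_idx = [2, 4, 5, 7, 8, 9, 9, 10, 10, 11, 11, 12, 12]

step 1: w=[0.0024, 0.0024, 0.0035, 0.0088, 0.0261, 0.0672, 0.0915, 0.2049, 0.2064, 0.2457, 0.1068, 0.0344, 0.0000]  mean=-1.3281  Neff=5.8417  idx=[5, 6, 7, 7, 7, 8, 8, 8, 9, 9, 9, 10, 11]
step 2: w=[0.0733, 0.0837, 0.0966, 0.0966, 0.0966, 0.0963, 0.0963, 0.0963, 0.0848, 0.0848, 0.0848, 0.0085, 0.0015]  mean=-1.5165  Neff=11.1335  idx=[0, 1, 2, 3, 4, 4, 5, 6, 7, 8, 9, 9, 10]
step 3: w=[0.0019, 0.0041, 0.0545, 0.0545, 0.0545, 0.0545, 0.0564, 0.0564, 0.0564, 0.1517, 0.1517, 0.1517, 0.1517]  mean=-1.3085  Neff=8.8110  idx=[2, 4, 5, 7, 8, 9, 9, 10, 10, 11, 11, 12, 12]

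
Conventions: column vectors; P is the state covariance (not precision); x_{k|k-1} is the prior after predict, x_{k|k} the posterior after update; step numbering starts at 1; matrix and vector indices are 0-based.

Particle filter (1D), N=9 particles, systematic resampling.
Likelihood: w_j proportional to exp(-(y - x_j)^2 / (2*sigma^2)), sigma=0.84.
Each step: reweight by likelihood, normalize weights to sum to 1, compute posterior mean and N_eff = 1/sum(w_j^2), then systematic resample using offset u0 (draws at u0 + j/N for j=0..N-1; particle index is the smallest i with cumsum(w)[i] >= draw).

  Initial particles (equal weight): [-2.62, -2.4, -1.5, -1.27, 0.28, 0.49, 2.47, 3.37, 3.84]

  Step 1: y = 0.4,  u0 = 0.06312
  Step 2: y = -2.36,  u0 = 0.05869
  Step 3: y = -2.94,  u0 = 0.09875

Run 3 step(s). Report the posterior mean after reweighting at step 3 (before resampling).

step 1: w=[0.0007, 0.0017, 0.0343, 0.0614, 0.4388, 0.4408, 0.0213, 0.0009, 0.0001]  mean=0.2592  Neff=2.5494  idx=[3, 4, 4, 4, 4, 5, 5, 5, 5]
step 2: w=[0.9125, 0.0152, 0.0152, 0.0152, 0.0152, 0.0067, 0.0067, 0.0067, 0.0067]  mean=-1.1288  Neff=1.1994  idx=[0, 0, 0, 0, 0, 0, 0, 0, 3]
step 3: w=[0.1249, 0.1249, 0.1249, 0.1249, 0.1249, 0.1249, 0.1249, 0.1249, 0.0006]  mean=-1.2691  Neff=8.0093  idx=[0, 1, 2, 3, 4, 5, 6, 7, 7]

post_mean = -1.2691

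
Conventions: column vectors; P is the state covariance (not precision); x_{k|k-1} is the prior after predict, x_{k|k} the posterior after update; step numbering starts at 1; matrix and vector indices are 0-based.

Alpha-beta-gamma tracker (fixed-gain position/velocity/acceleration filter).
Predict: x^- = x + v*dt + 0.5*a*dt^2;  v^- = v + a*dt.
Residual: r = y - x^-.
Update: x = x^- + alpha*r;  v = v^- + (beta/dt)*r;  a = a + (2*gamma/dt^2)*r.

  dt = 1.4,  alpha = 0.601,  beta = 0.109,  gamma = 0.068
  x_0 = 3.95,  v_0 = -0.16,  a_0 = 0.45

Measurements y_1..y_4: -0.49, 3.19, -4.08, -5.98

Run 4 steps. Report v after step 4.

step 1: x_pred=4.1670  r=-4.6570  x^+=1.3681  v^+=0.1074  a^+=0.1269
step 2: x_pred=1.6429  r=1.5471  x^+=2.5727  v^+=0.4055  a^+=0.2342
step 3: x_pred=3.3699  r=-7.4499  x^+=-1.1075  v^+=0.1534  a^+=-0.2827
step 4: x_pred=-1.1699  r=-4.8101  x^+=-4.0608  v^+=-0.6170  a^+=-0.6165

v_post = -0.6170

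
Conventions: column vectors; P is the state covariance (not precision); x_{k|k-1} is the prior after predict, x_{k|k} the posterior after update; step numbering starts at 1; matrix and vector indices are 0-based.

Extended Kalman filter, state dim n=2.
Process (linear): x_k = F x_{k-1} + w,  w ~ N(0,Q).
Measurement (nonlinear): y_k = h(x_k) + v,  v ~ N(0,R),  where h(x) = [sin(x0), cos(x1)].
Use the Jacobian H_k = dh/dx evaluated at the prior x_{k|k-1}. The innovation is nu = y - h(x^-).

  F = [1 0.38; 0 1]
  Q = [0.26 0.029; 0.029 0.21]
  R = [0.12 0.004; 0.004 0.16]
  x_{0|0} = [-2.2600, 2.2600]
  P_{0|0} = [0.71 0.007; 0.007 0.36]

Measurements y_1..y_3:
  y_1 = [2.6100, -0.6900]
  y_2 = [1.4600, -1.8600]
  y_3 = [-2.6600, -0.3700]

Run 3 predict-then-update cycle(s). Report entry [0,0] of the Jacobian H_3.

step 1: x^-=[-1.4012, 2.2600]  P^-=[1.0273 0.1728; 0.1728 0.5700]  H_jac=[0.1688 0.0000; 0.0000 -0.7718]  S=[0.1493 -0.0185; -0.0185 0.4995]  K=[1.1337 -0.2250; 0.0866 -0.8775]  nu=[3.5957, -0.0541]  x^+=[2.6875, 2.6188]  P^+=[0.8007 0.0408; 0.0408 0.1815]
step 2: x^-=[3.6826, 2.6188]  P^-=[1.1179 0.1387; 0.1387 0.3915]  H_jac=[-0.8572 0.0000; 0.0000 -0.4993]  S=[0.9414 0.0634; 0.0634 0.2576]  K=[-1.0167 -0.0188; -0.0765 -0.7400]  nu=[1.9750, -0.9936]  x^+=[1.6934, 3.2029]  P^+=[0.1424 0.0142; 0.0142 0.2377]
step 3: x^-=[2.9105, 3.2029]  P^-=[0.4475 0.1335; 0.1335 0.4477]  H_jac=[-0.9734 0.0000; 0.0000 0.0613]  S=[0.5440 -0.0040; -0.0040 0.1617]  K=[-0.8005 0.0310; -0.2377 0.1639]  nu=[-2.8891, 0.6281]  x^+=[5.2426, 3.9925]  P^+=[0.0986 0.0286; 0.0286 0.4123]

H_jac[0,0] = -0.9734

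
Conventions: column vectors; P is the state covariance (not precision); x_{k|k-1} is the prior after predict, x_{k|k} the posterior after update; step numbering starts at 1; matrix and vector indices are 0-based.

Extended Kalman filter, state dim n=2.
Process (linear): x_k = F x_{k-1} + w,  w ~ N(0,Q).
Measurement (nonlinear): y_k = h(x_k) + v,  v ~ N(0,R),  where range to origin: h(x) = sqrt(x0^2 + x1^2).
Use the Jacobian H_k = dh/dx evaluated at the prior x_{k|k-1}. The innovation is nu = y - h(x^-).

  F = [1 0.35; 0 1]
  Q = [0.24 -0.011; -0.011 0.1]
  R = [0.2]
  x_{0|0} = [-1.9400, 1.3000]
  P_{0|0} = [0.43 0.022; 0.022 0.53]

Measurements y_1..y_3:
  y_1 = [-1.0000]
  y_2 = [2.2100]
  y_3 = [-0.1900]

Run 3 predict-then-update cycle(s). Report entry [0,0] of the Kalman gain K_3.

K[0,0] = 0.6195

step 1: x^-=[-1.4850, 1.3000]  P^-=[0.7503 0.1965; 0.1965 0.6300]  H_jac=[-0.7524 0.6587]  S=[0.7033]  K=[-0.6187; 0.3798]  nu=[-2.9736]  x^+=[0.3546, 0.1707]  P^+=[0.4811 0.3618; 0.3618 0.5286]
step 2: x^-=[0.4144, 0.1707]  P^-=[1.0391 0.5357; 0.5357 0.6286]  H_jac=[0.9247 0.3808]  S=[1.5569]  K=[0.7482; 0.4719]  nu=[1.7619]  x^+=[1.7326, 1.0021]  P^+=[0.1676 -0.0140; -0.0140 0.2818]
step 3: x^-=[2.0833, 1.0021]  P^-=[0.4323 0.0737; 0.0737 0.3818]  H_jac=[0.9012 0.4335]  S=[0.6804]  K=[0.6195; 0.3408]  nu=[-2.5018]  x^+=[0.5333, 0.1495]  P^+=[0.1712 -0.0700; -0.0700 0.3028]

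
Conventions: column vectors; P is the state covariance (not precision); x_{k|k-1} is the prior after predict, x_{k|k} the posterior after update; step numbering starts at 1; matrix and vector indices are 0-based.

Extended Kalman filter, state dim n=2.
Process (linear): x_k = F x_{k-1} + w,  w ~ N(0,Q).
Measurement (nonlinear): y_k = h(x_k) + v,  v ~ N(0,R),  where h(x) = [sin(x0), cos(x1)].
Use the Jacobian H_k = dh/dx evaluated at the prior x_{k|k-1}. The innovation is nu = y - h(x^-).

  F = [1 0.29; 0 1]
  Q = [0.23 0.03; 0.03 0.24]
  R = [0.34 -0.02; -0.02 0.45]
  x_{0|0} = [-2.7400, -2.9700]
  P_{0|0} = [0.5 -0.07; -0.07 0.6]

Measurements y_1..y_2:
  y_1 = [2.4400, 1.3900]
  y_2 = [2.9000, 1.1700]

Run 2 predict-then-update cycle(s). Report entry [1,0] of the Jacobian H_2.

H_jac[1,0] = 0.0000

step 1: x^-=[-3.6013, -2.9700]  P^-=[0.7399 0.1340; 0.1340 0.8400]  H_jac=[-0.8962 0.0000; 0.0000 0.1708]  S=[0.9342 -0.0405; -0.0405 0.4745]  K=[-0.7103 -0.0124; -0.1159 0.2924]  nu=[1.9963, 2.3753]  x^+=[-5.0487, -2.5068]  P^+=[0.2692 0.0505; 0.0505 0.7841]
step 2: x^-=[-5.7757, -2.5068]  P^-=[0.5944 0.3079; 0.3079 1.0241]  H_jac=[0.8740 0.0000; 0.0000 0.5930]  S=[0.7940 0.1396; 0.1396 0.8102]  K=[0.6338 0.1162; 0.2136 0.7129]  nu=[2.4140, 1.9752]  x^+=[-4.0161, -0.5832]  P^+=[0.2439 0.0668; 0.0668 0.5337]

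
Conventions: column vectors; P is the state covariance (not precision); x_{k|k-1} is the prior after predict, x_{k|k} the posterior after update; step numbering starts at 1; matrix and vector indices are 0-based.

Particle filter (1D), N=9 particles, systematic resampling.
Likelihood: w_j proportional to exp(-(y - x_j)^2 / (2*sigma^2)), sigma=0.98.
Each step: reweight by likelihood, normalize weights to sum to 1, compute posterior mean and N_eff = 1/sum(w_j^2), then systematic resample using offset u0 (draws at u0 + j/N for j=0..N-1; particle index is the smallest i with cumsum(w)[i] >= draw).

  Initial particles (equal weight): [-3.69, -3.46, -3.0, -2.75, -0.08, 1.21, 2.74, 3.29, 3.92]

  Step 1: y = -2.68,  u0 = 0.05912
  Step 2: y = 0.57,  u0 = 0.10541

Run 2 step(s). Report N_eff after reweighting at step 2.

step 1: w=[0.1786, 0.2213, 0.2880, 0.3030, 0.0090, 0.0001, 0.0000, 0.0000, 0.0000]  mean=-3.1225  Neff=3.9109  idx=[0, 0, 1, 1, 2, 2, 3, 3, 3]
step 2: w=[0.0061, 0.0061, 0.0165, 0.0165, 0.1021, 0.1021, 0.2502, 0.2502, 0.2502]  mean=-2.8360  Neff=4.7792  idx=[4, 5, 6, 6, 7, 7, 8, 8, 8]

N_eff = 4.7792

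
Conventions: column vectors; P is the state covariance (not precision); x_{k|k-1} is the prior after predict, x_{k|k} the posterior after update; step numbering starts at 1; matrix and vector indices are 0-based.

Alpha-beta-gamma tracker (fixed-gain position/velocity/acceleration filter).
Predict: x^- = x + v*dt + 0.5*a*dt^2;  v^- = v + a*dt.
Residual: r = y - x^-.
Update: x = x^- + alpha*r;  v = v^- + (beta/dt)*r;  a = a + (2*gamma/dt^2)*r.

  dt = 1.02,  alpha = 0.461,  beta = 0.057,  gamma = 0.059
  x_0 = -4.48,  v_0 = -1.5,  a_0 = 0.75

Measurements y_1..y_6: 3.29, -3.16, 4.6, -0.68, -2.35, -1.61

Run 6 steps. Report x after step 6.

x_post = 4.1391

step 1: x_pred=-5.6199  r=8.9099  x^+=-1.5124  v^+=-0.2371  a^+=1.7605
step 2: x_pred=-0.8384  r=-2.3216  x^+=-1.9087  v^+=1.4289  a^+=1.4972
step 3: x_pred=0.3277  r=4.2723  x^+=2.2972  v^+=3.1948  a^+=1.9818
step 4: x_pred=6.5869  r=-7.2669  x^+=3.2368  v^+=4.8102  a^+=1.1576
step 5: x_pred=8.7454  r=-11.0954  x^+=3.6304  v^+=5.3709  a^+=-0.1008
step 6: x_pred=9.0563  r=-10.6663  x^+=4.1391  v^+=4.6720  a^+=-1.3106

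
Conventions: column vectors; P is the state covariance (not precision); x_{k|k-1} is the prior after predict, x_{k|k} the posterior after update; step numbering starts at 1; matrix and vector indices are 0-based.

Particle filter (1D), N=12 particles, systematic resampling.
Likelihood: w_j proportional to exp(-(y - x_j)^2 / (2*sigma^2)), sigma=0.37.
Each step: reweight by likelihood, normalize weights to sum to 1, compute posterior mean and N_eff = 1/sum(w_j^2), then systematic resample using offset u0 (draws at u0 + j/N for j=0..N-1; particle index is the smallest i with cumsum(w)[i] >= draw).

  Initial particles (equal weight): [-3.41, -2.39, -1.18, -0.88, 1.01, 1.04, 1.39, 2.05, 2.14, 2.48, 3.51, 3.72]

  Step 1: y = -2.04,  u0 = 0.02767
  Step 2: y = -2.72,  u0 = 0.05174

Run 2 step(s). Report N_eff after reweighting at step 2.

N_eff = 11.0005

step 1: w=[0.0015, 0.8944, 0.0939, 0.0103, 0.0000, 0.0000, 0.0000, 0.0000, 0.0000, 0.0000, 0.0000, 0.0000]  mean=-2.2624  Neff=1.2364  idx=[1, 1, 1, 1, 1, 1, 1, 1, 1, 1, 1, 2]
step 2: w=[0.0909, 0.0909, 0.0909, 0.0909, 0.0909, 0.0909, 0.0909, 0.0909, 0.0909, 0.0909, 0.0909, 0.0000]  mean=-2.3900  Neff=11.0005  idx=[0, 1, 2, 3, 4, 5, 6, 6, 7, 8, 9, 10]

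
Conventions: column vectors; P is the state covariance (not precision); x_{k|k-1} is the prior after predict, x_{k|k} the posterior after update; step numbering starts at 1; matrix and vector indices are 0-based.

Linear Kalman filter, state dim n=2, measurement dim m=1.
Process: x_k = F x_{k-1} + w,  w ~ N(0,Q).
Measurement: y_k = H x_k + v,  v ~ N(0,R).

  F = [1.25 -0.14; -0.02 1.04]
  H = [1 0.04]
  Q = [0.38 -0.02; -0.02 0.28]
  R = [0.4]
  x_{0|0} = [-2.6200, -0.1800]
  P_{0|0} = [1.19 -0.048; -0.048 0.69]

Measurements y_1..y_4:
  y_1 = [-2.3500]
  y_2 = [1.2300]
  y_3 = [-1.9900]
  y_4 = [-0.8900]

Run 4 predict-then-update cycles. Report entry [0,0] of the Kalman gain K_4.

step 1: x^-=[-3.2498, -0.1348]  P^-=[2.2697 -0.2127; -0.2127 1.0288]  S=[2.6543]  K=[0.8519; -0.0646]  nu=[0.9052]  x^+=[-2.4787, -0.1933]  P^+=[0.3434 -0.0666; -0.0666 1.0177]
step 2: x^-=[-3.0713, -0.1515]  P^-=[0.9598 -0.2635; -0.2635 1.3836]  S=[1.3410]  K=[0.7079; -0.1552]  nu=[4.3073]  x^+=[-0.0220, -0.8200]  P^+=[0.2878 -0.1161; -0.1161 1.3513]
step 3: x^-=[0.0873, -0.8524]  P^-=[0.8968 -0.3753; -0.3753 1.7465]  S=[1.2696]  K=[0.6946; -0.2405]  nu=[-2.0432]  x^+=[-1.3319, -0.3609]  P^+=[0.2844 -0.1631; -0.1631 1.6731]
step 4: x^-=[-1.6143, -0.3487]  P^-=[0.9142 -0.4832; -0.4832 2.0965]  S=[1.2789]  K=[0.6997; -0.3123]  nu=[0.7382]  x^+=[-1.0977, -0.5793]  P^+=[0.2880 -0.2038; -0.2038 1.9718]

K[0,0] = 0.6997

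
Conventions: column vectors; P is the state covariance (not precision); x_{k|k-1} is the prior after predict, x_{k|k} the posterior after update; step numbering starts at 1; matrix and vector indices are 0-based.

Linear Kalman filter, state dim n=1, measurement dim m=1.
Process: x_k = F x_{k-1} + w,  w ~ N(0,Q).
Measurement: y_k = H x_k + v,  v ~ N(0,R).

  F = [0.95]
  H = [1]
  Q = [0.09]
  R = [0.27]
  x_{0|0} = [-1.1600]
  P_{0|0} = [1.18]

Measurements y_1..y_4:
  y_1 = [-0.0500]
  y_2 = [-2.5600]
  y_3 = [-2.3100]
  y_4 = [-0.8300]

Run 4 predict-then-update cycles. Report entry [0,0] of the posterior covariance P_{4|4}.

step 1: x^-=[-1.1020]  P^-=[1.1549]  S=[1.4249]  K=[0.8105]  nu=[1.0520]  x^+=[-0.2493]  P^+=[0.2188]
step 2: x^-=[-0.2369]  P^-=[0.2875]  S=[0.5575]  K=[0.5157]  nu=[-2.3231]  x^+=[-1.4349]  P^+=[0.1392]
step 3: x^-=[-1.3632]  P^-=[0.2157]  S=[0.4857]  K=[0.4441]  nu=[-0.9468]  x^+=[-1.7836]  P^+=[0.1199]
step 4: x^-=[-1.6944]  P^-=[0.1982]  S=[0.4682]  K=[0.4233]  nu=[0.8644]  x^+=[-1.3285]  P^+=[0.1143]

P_post[0,0] = 0.1143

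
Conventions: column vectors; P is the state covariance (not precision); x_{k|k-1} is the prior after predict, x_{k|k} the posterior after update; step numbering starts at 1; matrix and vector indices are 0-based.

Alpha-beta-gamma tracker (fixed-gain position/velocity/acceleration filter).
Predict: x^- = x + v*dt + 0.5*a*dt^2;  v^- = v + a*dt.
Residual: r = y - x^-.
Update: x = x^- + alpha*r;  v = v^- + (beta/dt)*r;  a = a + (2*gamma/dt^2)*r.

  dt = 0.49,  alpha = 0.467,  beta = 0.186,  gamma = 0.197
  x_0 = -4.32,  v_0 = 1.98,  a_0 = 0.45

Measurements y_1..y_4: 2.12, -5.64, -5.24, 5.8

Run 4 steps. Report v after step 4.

step 1: x_pred=-3.2958  r=5.4158  x^+=-0.7666  v^+=4.2563  a^+=9.3372
step 2: x_pred=2.4399  r=-8.0799  x^+=-1.3334  v^+=5.7644  a^+=-3.9218
step 3: x_pred=1.0204  r=-6.2604  x^+=-1.9032  v^+=1.4664  a^+=-14.1949
step 4: x_pred=-2.8888  r=8.6888  x^+=1.1689  v^+=-2.1909  a^+=0.0632

v_post = -2.1909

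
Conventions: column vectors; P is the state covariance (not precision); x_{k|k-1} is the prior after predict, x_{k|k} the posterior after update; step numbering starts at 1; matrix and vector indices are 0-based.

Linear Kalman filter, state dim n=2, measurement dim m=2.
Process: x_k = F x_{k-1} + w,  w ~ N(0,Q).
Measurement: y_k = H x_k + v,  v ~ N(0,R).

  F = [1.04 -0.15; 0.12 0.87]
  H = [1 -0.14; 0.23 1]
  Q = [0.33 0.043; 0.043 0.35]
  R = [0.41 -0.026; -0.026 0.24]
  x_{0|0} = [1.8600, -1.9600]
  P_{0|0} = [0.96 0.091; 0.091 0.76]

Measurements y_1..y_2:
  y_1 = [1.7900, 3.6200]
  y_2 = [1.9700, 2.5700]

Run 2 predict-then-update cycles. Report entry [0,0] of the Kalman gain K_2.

step 1: x^-=[2.2284, -1.4820]  P^-=[1.3570 0.1443; 0.1443 0.9581]  S=[1.7454 0.2917; 0.2917 1.3362]  K=[0.7357 0.1810; -0.1226 0.7686]  nu=[-0.6459, 4.5895]  x^+=[2.5840, 2.1246]  P^+=[0.2910 -0.0426; -0.0426 0.1974]
step 2: x^-=[2.3687, 2.1585]  P^-=[0.6624 0.0158; 0.0158 0.4947]  S=[1.0777 0.0724; 0.0724 0.7770]  K=[0.6019 0.1603; -0.0933 0.6501]  nu=[-0.0965, -0.1333]  x^+=[2.2892, 2.0808]  P^+=[0.2381 -0.0319; -0.0319 0.1658]

K[0,0] = 0.6019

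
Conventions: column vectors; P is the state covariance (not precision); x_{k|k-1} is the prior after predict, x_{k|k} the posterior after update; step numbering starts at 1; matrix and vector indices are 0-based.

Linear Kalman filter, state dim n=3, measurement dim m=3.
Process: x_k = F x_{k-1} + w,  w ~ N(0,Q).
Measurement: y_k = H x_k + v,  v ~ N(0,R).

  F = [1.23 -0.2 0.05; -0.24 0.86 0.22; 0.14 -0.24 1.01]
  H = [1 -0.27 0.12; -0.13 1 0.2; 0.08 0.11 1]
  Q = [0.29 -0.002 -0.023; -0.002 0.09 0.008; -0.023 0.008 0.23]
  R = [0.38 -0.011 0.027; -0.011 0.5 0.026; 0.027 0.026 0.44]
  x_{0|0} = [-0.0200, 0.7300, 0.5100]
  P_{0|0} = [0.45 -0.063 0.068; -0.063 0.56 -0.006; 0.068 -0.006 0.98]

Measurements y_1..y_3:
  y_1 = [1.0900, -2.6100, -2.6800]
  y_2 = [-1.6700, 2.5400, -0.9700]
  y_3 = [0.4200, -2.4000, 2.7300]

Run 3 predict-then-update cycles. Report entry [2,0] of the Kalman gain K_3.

step 1: x^-=[-0.1451, 0.7448, 0.3371]  P^-=[1.0351 -0.2725 0.2375; -0.2725 0.5941 0.0646; 0.2375 0.0646 1.2971]  S=[1.6771 -0.5088 0.4469; -0.5088 1.2478 0.3610; 0.4469 0.3610 1.7984]  K=[0.6758 -0.0114 -0.0042; -0.1077 0.4733 -0.0081; 0.0482 0.0479 0.7142]  nu=[1.3957, -3.4411, -3.0874]  x^+=[0.8502, -1.0090, -1.9656]  P^+=[0.2638 0.0226 -0.0075; 0.0226 0.2451 -0.0229; -0.0075 -0.0229 0.3199]
step 2: x^-=[1.1493, -1.5043, -1.6240]  P^-=[0.6881 -0.0955 0.0386; -0.0955 0.2848 0.0065; 0.0386 0.0065 0.5831]  S=[1.1577 -0.2546 0.1724; -0.2546 0.8451 0.1628; 0.1724 0.1628 1.0369]  K=[0.6194 -0.0193 -0.0198; -0.0733 0.3332 -0.0110; 0.0176 0.0377 0.5572]  nu=[-3.0306, 4.5185, 0.7275]  x^+=[-0.8292, 0.2154, -1.1014]  P^+=[0.2413 0.0171 -0.0137; 0.0171 0.1731 -0.0186; -0.0137 -0.0186 0.2498]
step 3: x^-=[-1.1181, 0.1420, -1.2802]  P^-=[0.6529 -0.0848 0.0208; -0.0848 0.2313 0.0105; 0.0208 0.0105 0.5035]  S=[1.1071 -0.2295 0.1436; -0.2295 0.7877 0.1481; 0.1436 0.1481 0.9546]  K=[0.6094 -0.0287 -0.0205; -0.0712 0.2903 -0.0038; 0.0121 0.0431 0.5219]  nu=[1.7300, -2.4313, 4.0840]  x^+=[-0.0775, -0.7026, 0.7673]  P^+=[0.2361 0.0118 -0.0135; 0.0118 0.1501 -0.0135; -0.0135 -0.0135 0.2336]

K[2,0] = 0.0121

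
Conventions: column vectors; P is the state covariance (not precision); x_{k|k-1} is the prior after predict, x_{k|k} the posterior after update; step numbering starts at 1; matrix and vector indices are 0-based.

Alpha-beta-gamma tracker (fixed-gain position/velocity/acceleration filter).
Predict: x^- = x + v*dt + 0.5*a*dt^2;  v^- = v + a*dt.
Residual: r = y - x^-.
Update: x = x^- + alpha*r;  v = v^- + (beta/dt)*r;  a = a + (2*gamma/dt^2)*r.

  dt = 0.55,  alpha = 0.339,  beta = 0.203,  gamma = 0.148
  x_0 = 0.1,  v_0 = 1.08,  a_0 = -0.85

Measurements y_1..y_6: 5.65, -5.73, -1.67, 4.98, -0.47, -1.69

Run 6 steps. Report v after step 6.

v_post = -1.7927

step 1: x_pred=0.5654  r=5.0846  x^+=2.2891  v^+=2.4892  a^+=4.1253
step 2: x_pred=4.2821  r=-10.0121  x^+=0.8880  v^+=1.0627  a^+=-5.6717
step 3: x_pred=0.6146  r=-2.2846  x^+=-0.1598  v^+=-2.8999  a^+=-7.9072
step 4: x_pred=-2.9508  r=7.9308  x^+=-0.2622  v^+=-4.3217  a^+=-0.1468
step 5: x_pred=-2.6614  r=2.1914  x^+=-1.9185  v^+=-3.5937  a^+=1.9975
step 6: x_pred=-3.5929  r=1.9029  x^+=-2.9478  v^+=-1.7927  a^+=3.8595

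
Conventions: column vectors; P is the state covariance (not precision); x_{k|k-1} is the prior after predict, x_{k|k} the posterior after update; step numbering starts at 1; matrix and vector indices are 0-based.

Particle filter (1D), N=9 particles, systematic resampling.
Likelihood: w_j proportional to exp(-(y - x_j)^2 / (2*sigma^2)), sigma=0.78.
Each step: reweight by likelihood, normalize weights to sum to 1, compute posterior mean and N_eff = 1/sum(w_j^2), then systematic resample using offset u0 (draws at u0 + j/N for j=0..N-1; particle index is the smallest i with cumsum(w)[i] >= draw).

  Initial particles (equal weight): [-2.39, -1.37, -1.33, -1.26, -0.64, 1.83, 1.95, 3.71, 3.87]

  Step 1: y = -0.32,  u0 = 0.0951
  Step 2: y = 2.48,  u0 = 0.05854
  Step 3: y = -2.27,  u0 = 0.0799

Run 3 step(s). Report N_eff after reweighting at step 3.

step 1: w=[0.0128, 0.1752, 0.1875, 0.2098, 0.3986, 0.0097, 0.0063, 0.0000, 0.0000]  mean=-1.0096  Neff=3.7161  idx=[1, 2, 2, 3, 3, 4, 4, 4, 4]
step 2: w=[0.0037, 0.0048, 0.0048, 0.0074, 0.0074, 0.2430, 0.2430, 0.2430, 0.2430]  mean=-0.6584  Neff=4.2308  idx=[5, 5, 6, 6, 6, 7, 7, 8, 8]
step 3: w=[0.1111, 0.1111, 0.1111, 0.1111, 0.1111, 0.1111, 0.1111, 0.1111, 0.1111]  mean=-0.6400  Neff=9.0000  idx=[0, 1, 2, 3, 4, 5, 6, 7, 8]

N_eff = 9.0000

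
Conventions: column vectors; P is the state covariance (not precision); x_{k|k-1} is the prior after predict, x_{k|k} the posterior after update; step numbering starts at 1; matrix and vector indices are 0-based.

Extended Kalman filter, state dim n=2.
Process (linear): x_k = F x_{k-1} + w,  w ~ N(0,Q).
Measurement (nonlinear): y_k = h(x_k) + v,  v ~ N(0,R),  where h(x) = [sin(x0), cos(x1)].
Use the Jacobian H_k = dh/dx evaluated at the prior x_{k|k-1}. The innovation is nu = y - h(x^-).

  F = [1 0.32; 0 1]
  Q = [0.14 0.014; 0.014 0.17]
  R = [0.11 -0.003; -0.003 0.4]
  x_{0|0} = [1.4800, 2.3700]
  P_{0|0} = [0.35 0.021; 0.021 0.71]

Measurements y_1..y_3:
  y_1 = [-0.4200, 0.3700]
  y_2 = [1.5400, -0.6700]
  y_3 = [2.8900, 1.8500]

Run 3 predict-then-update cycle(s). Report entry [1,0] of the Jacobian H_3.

step 1: x^-=[2.2384, 2.3700]  P^-=[0.5761 0.2622; 0.2622 0.8800]  H_jac=[-0.6191 0.0000; 0.0000 -0.6973]  S=[0.3308 0.1102; 0.1102 0.8279]  K=[-1.0512 -0.0809; -0.2551 -0.7072]  nu=[-1.2053, 1.0868]  x^+=[3.4175, 1.9089]  P^+=[0.1864 0.0419; 0.0419 0.4046]
step 2: x^-=[4.0283, 1.9089]  P^-=[0.3946 0.1854; 0.1854 0.5746]  H_jac=[-0.6319 0.0000; 0.0000 -0.9434]  S=[0.2676 0.1075; 0.1075 0.9114]  K=[-0.8974 -0.0860; -0.2087 -0.5702]  nu=[2.3150, -0.3383]  x^+=[1.9800, 1.6186]  P^+=[0.1558 0.0336; 0.0336 0.2411]
step 3: x^-=[2.4980, 1.6186]  P^-=[0.3420 0.1248; 0.1248 0.4111]  H_jac=[-0.7999 0.0000; 0.0000 -0.9989]  S=[0.3288 0.0967; 0.0967 0.8101]  K=[-0.8153 -0.0565; -0.1601 -0.4877]  nu=[2.2899, 1.8978]  x^+=[0.5237, 0.3264]  P^+=[0.1119 0.0202; 0.0202 0.1948]

H_jac[1,0] = 0.0000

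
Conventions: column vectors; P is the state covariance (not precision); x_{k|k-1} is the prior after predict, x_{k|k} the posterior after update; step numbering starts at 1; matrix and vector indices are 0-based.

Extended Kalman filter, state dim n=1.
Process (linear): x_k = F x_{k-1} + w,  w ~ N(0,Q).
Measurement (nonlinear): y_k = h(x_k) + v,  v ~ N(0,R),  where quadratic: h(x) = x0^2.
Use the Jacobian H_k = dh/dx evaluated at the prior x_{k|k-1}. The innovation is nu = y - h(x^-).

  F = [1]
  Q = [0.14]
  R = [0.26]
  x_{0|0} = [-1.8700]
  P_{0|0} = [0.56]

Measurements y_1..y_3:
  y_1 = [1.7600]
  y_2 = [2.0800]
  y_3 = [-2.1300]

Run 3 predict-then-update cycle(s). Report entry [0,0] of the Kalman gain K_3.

K[0,0] = -0.2926

step 1: x^-=[-1.8700]  P^-=[0.7000]  H_jac=[-3.7400]  S=[10.0513]  K=[-0.2605]  nu=[-1.7369]  x^+=[-1.4176]  P^+=[0.0181]
step 2: x^-=[-1.4176]  P^-=[0.1581]  H_jac=[-2.8352]  S=[1.5309]  K=[-0.2928]  nu=[0.0704]  x^+=[-1.4382]  P^+=[0.0269]
step 3: x^-=[-1.4382]  P^-=[0.1669]  H_jac=[-2.8764]  S=[1.6405]  K=[-0.2926]  nu=[-4.1985]  x^+=[-0.2099]  P^+=[0.0264]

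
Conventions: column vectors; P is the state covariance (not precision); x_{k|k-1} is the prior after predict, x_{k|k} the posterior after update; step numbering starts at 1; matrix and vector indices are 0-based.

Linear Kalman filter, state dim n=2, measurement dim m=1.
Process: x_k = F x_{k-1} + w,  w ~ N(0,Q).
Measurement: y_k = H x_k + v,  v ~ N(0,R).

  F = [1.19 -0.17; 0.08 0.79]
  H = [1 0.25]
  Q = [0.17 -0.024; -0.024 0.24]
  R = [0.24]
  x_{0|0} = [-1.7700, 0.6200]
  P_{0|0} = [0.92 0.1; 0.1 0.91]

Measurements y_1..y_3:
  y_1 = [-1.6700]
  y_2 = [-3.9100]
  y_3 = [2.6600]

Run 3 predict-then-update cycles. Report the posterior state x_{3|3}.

x_post = [0.6773, -1.1396]

step 1: x^-=[-2.2117, 0.3482]  P^-=[1.4587 0.0340; 0.0340 0.8265]  S=[1.7673]  K=[0.8302; 0.1362]  nu=[0.4546]  x^+=[-1.8343, 0.4101]  P^+=[0.2407 -0.1657; -0.1657 0.7937]
step 2: x^-=[-2.2525, 0.1772]  P^-=[0.6008 -0.2612; -0.2612 0.7159]  S=[0.7549]  K=[0.7093; -0.1090]  nu=[-1.7018]  x^+=[-3.4597, 0.3627]  P^+=[0.2210 -0.2029; -0.2029 0.7070]
step 3: x^-=[-4.1786, 0.0097]  P^-=[0.5854 -0.2859; -0.2859 0.6570]  S=[0.7235]  K=[0.7103; -0.1681]  nu=[6.8362]  x^+=[0.6773, -1.1396]  P^+=[0.2204 -0.1995; -0.1995 0.6365]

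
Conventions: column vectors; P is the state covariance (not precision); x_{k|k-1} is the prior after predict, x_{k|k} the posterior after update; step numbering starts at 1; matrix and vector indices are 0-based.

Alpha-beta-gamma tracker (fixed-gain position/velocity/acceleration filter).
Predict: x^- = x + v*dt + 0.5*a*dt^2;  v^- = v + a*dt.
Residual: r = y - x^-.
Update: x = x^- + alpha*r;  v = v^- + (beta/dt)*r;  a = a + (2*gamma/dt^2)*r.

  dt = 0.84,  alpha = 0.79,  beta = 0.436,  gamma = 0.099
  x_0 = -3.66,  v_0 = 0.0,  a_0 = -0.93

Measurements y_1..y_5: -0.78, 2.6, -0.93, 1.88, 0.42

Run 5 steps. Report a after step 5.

a_post = -0.6936

step 1: x_pred=-3.9881  r=3.2081  x^+=-1.4537  v^+=0.8840  a^+=-0.0298
step 2: x_pred=-0.7217  r=3.3217  x^+=1.9024  v^+=2.5831  a^+=0.9023
step 3: x_pred=4.3906  r=-5.3206  x^+=0.1873  v^+=0.5794  a^+=-0.5907
step 4: x_pred=0.4656  r=1.4144  x^+=1.5830  v^+=0.8174  a^+=-0.1938
step 5: x_pred=2.2012  r=-1.7812  x^+=0.7941  v^+=-0.2699  a^+=-0.6936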